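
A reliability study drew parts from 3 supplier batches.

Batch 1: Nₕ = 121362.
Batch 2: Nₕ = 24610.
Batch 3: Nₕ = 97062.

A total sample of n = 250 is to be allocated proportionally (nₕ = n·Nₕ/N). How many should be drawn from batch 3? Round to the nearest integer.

100

N = 121362 + 24610 + 97062 = 243034.
n_3 = 250·97062/243034 = 99.844... → 100.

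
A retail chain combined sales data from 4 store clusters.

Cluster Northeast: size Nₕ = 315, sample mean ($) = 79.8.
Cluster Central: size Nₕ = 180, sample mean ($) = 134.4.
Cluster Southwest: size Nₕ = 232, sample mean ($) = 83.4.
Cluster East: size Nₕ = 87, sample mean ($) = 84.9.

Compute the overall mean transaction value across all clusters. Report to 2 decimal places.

x̄_st = (Σ Nₕx̄ₕ) / (Σ Nₕ) = (315·79.8 + 180·134.4 + 232·83.4 + 87·84.9) / 814
= 76064.1 / 814 = 93.4448... → 93.44.

93.44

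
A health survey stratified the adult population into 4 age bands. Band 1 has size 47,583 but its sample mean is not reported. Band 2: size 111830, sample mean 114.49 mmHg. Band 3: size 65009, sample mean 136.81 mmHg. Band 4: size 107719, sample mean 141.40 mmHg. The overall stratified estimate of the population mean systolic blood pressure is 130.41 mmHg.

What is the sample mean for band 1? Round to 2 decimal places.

134.20

Σ Nₕx̄ₕ = N·μ, so 47583·x̄_1 = 332141·130.41 − (111830·114.49 + 65009·136.81 + 107719·141.40).
= 43314507.81 − 36928764.59 = 6385743.22.
x̄_1 = 6385743.22 / 47583 = 134.2022... → 134.20.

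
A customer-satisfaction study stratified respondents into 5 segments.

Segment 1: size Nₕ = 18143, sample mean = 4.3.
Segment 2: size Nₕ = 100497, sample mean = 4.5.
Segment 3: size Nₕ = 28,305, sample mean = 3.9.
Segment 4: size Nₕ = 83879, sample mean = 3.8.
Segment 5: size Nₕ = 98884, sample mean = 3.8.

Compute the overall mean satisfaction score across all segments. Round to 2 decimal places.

x̄_st = (Σ Nₕx̄ₕ) / (Σ Nₕ) = (18143·4.3 + 100497·4.5 + 28305·3.9 + 83879·3.8 + 98884·3.8) / 329708
= 1335140.3 / 329708 = 4.0495... → 4.05.

4.05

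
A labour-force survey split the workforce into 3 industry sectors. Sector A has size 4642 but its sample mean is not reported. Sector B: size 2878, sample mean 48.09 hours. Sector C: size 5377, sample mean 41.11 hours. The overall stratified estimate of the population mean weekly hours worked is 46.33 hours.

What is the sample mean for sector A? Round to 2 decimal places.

51.29

N = 4642 + 2878 + 5377 = 12897.
Overall total = μ·N = 46.33·12897 = 597518.01.
Subtract the known strata: 2878·48.09 + 5377·41.11 = 359451.49.
Remaining total for sector A: 597518.01 − 359451.49 = 238066.52.
Divide by its size: 238066.52 / 4642 = 51.2853... → 51.29.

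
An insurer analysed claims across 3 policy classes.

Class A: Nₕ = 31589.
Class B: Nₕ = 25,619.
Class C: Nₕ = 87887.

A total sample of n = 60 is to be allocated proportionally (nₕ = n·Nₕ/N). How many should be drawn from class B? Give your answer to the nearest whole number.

N = 31589 + 25619 + 87887 = 145095.
n_B = 60·25619/145095 = 10.594... → 11.

11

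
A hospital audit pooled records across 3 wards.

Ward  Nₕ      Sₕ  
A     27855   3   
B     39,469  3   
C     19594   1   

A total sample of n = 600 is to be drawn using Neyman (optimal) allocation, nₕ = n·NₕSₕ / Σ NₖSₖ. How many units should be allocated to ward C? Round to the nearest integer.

53

Σ NₕSₕ = 27855·3 + 39469·3 + 19594·1 = 221566.
Share for C: 19594/221566 = 0.08843.
n_C = 600 × 0.08843 = 53.060... → 53.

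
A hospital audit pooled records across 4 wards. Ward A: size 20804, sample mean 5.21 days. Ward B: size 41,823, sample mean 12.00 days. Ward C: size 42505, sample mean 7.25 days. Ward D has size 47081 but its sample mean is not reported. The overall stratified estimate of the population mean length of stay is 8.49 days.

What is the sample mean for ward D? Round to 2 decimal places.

Σ Nₕx̄ₕ = N·μ, so 47081·x̄_D = 152213·8.49 − (20804·5.21 + 41823·12.00 + 42505·7.25).
= 1292288.37 − 918426.09 = 373862.28.
x̄_D = 373862.28 / 47081 = 7.9408... → 7.94.

7.94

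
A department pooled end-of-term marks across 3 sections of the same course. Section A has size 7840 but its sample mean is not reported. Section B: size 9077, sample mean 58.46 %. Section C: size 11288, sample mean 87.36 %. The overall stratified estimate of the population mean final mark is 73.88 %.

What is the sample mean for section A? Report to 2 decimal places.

N = 7840 + 9077 + 11288 = 28205.
Overall total = μ·N = 73.88·28205 = 2083785.4.
Subtract the known strata: 9077·58.46 + 11288·87.36 = 1516761.1.
Remaining total for section A: 2083785.4 − 1516761.1 = 567024.3.
Divide by its size: 567024.3 / 7840 = 72.3245... → 72.32.

72.32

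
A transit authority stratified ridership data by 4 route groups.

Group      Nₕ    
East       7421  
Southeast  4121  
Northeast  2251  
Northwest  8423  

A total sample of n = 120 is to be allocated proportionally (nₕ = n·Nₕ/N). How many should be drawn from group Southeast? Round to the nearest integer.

Share of group Southeast = 4121/22216 = 0.18550.
Allocate 120 × 0.18550 = 22.260... → 22.

22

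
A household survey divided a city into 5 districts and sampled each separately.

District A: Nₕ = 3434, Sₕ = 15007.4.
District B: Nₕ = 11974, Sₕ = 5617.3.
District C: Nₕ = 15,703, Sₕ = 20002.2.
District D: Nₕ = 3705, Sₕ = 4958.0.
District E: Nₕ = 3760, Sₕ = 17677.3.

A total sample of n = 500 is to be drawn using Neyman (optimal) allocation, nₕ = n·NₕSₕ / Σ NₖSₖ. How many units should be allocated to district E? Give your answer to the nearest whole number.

Σ NₕSₕ = 3434·15007.4 + 11974·5617.3 + 15703·20002.2 + 3705·4958.0 + 3760·17677.3 = 517727546.4.
Share for E: 66466648/517727546.4 = 0.12838.
n_E = 500 × 0.12838 = 64.191... → 64.

64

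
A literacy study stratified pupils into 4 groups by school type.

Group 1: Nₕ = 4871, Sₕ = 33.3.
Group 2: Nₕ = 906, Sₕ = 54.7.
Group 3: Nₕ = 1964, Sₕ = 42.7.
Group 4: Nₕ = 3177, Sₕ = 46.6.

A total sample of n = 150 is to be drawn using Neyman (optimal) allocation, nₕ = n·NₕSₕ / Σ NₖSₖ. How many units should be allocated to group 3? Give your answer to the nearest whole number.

1: NₕSₕ = 4871·33.3 = 162204.3
2: NₕSₕ = 906·54.7 = 49558.2
3: NₕSₕ = 1964·42.7 = 83862.8
4: NₕSₕ = 3177·46.6 = 148048.2
Σ NₕSₕ = 443673.5.
n_3 = 150·83862.8/443673.5 = 28.353... → 28.

28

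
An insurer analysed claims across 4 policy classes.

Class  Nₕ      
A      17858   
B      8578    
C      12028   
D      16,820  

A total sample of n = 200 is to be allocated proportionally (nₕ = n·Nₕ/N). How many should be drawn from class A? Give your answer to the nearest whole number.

65

Share of class A = 17858/55284 = 0.32302.
Allocate 200 × 0.32302 = 64.605... → 65.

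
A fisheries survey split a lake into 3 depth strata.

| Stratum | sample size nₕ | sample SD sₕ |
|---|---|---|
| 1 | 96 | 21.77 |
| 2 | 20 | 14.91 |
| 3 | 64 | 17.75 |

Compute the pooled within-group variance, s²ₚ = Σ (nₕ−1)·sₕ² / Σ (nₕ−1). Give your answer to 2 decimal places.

1: (96−1)·21.77² = 95·473.9329 = 45023.6255
2: (20−1)·14.91² = 19·222.3081 = 4223.8539
3: (64−1)·17.75² = 63·315.0625 = 19848.9375
Numerator = 69096.4169; denominator = Σ(nₕ−1) = 177.
s²ₚ = 69096.4169/177 = 390.3752... → 390.38.

390.38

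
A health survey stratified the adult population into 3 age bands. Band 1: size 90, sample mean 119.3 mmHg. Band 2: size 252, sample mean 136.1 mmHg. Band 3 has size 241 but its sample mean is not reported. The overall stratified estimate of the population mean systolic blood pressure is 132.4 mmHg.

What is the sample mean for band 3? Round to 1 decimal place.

Σ Nₕx̄ₕ = N·μ, so 241·x̄_3 = 583·132.4 − (90·119.3 + 252·136.1).
= 77189.2 − 45034.2 = 32155.
x̄_3 = 32155 / 241 = 133.423... → 133.4.

133.4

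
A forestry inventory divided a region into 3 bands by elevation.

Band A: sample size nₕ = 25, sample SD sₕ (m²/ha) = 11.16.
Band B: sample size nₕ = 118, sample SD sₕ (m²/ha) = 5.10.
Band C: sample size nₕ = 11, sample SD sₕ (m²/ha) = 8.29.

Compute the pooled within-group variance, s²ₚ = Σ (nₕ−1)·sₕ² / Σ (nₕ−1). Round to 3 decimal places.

Degrees of freedom: 24 + 117 + 10 = 151.
Σ(nₕ−1)sₕ² = 24·124.5456 + 117·26.01 + 10·68.7241 = 6719.5054.
s²ₚ = 6719.5054 / 151 = 44.50004... → 44.500.

44.500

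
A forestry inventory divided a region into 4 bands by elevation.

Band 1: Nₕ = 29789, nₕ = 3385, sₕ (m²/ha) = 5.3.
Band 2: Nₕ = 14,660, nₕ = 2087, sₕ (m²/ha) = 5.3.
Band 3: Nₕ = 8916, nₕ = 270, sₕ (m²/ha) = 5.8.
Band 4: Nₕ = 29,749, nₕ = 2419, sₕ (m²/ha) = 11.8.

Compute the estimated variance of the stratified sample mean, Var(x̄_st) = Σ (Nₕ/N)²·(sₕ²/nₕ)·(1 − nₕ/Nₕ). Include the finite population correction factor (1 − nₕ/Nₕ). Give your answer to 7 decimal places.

N = 83114; Wₕ = Nₕ/N.
band 1: (29789/83114)²·5.3²/3385·(1 − 3385/29789) = 0.0009448663
band 2: (14660/83114)²·5.3²/2087·(1 − 2087/14660) = 0.0003591318
band 3: (8916/83114)²·5.8²/270·(1 − 270/8916) = 0.0013903660
band 4: (29749/83114)²·11.8²/2419·(1 − 2419/29749) = 0.0067747267
Sum = 0.0094690908 → 0.0094691.

0.0094691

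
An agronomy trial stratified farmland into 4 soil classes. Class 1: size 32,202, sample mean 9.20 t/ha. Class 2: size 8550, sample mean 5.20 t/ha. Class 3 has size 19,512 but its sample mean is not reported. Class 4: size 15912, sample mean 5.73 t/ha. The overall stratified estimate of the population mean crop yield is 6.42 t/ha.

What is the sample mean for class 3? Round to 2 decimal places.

2.93

N = 32202 + 8550 + 19512 + 15912 = 76176.
Overall total = μ·N = 6.42·76176 = 489049.92.
Subtract the known strata: 32202·9.20 + 8550·5.20 + 15912·5.73 = 431894.16.
Remaining total for class 3: 489049.92 − 431894.16 = 57155.76.
Divide by its size: 57155.76 / 19512 = 2.9293... → 2.93.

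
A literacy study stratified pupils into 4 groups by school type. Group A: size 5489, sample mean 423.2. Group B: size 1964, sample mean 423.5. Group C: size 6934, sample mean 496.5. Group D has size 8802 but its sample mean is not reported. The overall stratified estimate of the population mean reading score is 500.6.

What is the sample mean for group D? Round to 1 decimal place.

569.3

N = 5489 + 1964 + 6934 + 8802 = 23189.
Overall total = μ·N = 500.6·23189 = 11608413.4.
Subtract the known strata: 5489·423.2 + 1964·423.5 + 6934·496.5 = 6597429.8.
Remaining total for group D: 11608413.4 − 6597429.8 = 5010983.6.
Divide by its size: 5010983.6 / 8802 = 569.301... → 569.3.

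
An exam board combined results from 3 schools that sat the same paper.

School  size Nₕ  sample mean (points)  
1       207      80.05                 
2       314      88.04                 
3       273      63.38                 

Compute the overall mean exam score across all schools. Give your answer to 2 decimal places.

77.48

x̄_st = (Σ Nₕx̄ₕ) / (Σ Nₕ) = (207·80.05 + 314·88.04 + 273·63.38) / 794
= 61517.65 / 794 = 77.4781... → 77.48.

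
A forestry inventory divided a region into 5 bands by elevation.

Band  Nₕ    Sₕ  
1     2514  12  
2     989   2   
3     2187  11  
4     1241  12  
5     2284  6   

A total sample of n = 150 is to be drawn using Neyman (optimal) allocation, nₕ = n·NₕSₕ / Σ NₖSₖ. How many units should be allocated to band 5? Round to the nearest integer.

24

Σ NₕSₕ = 2514·12 + 989·2 + 2187·11 + 1241·12 + 2284·6 = 84799.
Share for 5: 13704/84799 = 0.16161.
n_5 = 150 × 0.16161 = 24.241... → 24.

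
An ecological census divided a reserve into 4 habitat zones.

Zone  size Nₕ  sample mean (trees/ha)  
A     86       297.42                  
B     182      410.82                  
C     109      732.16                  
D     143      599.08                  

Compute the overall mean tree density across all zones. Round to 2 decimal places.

x̄_st = (Σ Nₕx̄ₕ) / (Σ Nₕ) = (86·297.42 + 182·410.82 + 109·732.16 + 143·599.08) / 520
= 265821.24 / 520 = 511.1947... → 511.19.

511.19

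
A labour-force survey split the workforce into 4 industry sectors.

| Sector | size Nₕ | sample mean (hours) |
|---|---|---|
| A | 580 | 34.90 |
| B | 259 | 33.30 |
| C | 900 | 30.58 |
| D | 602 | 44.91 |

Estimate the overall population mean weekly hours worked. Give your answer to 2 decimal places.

35.64

x̄_st = (Σ Nₕx̄ₕ) / (Σ Nₕ) = (580·34.90 + 259·33.30 + 900·30.58 + 602·44.91) / 2341
= 83424.52 / 2341 = 35.6363... → 35.64.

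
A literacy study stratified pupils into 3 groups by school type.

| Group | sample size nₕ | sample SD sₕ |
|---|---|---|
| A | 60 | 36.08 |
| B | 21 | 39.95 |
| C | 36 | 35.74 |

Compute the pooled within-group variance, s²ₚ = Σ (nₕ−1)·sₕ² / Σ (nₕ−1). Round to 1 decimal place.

1345.9

Degrees of freedom: 59 + 20 + 35 = 114.
Σ(nₕ−1)sₕ² = 59·1301.7664 + 20·1596.0025 + 35·1277.3476 = 153431.4336.
s²ₚ = 153431.4336 / 114 = 1345.890... → 1345.9.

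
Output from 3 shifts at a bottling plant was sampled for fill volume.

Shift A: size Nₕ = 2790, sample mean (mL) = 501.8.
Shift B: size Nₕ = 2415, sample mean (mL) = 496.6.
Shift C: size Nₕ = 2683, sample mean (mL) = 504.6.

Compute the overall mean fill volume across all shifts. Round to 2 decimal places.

N = 2790 + 2415 + 2683 = 7888.
Overall mean = Σ (Nₕ/N)·x̄ₕ — weight by population share, not a simple average.
Σ Nₕx̄ₕ = 2790·501.8 + 2415·496.6 + 2683·504.6 = 1400022 + 1199289 + 1353841.8 = 3953152.8.
Divide by N: 3953152.8 / 7888 = 501.1603... → 501.16.

501.16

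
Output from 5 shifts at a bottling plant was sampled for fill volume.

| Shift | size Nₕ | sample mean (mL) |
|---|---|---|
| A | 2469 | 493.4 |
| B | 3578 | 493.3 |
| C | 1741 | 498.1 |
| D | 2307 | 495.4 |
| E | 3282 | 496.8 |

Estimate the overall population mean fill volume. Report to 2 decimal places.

N = 2469 + 3578 + 1741 + 2307 + 3282 = 13377.
The stratified mean weights each stratum mean by its population share Nₕ/N.
Σ Nₕx̄ₕ = 2469·493.4 + 3578·493.3 + 1741·498.1 + 2307·495.4 + 3282·496.8 = 1218204.6 + 1765027.4 + 867192.1 + 1142887.8 + 1630497.6 = 6623809.5.
Divide by N: 6623809.5 / 13377 = 495.1641... → 495.16.

495.16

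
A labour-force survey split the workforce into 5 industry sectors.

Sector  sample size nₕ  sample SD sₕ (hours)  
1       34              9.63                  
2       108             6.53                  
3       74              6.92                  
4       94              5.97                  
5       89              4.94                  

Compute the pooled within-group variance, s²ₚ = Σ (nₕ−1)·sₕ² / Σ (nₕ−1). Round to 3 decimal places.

42.083

1: (34−1)·9.63² = 33·92.7369 = 3060.3177
2: (108−1)·6.53² = 107·42.6409 = 4562.5763
3: (74−1)·6.92² = 73·47.8864 = 3495.7072
4: (94−1)·5.97² = 93·35.6409 = 3314.6037
5: (89−1)·4.94² = 88·24.4036 = 2147.5168
Numerator = 16580.7217; denominator = Σ(nₕ−1) = 394.
s²ₚ = 16580.7217/394 = 42.08305 → 42.083.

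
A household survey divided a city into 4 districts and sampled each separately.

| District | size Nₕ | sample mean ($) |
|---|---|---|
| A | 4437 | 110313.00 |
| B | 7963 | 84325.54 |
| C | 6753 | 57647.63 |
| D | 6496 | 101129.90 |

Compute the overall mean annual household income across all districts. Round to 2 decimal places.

N = 4437 + 7963 + 6753 + 6496 = 25649.
Overall mean = Σ (Nₕ/N)·x̄ₕ — weight by population share, not a simple average.
Σ Nₕx̄ₕ = 4437·110313.00 + 7963·84325.54 + 6753·57647.63 + 6496·101129.90 = 489458781 + 671484275.02 + 389294445.39 + 656939830.4 = 2207177331.81.
Divide by N: 2207177331.81 / 25649 = 86053.1534... → 86053.15.

86053.15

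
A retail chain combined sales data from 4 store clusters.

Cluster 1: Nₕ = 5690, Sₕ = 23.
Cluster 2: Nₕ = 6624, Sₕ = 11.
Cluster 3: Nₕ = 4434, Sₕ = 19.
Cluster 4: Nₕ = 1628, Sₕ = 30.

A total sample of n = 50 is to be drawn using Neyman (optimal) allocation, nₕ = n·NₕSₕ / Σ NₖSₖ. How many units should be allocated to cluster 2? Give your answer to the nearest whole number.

11

Σ NₕSₕ = 5690·23 + 6624·11 + 4434·19 + 1628·30 = 336820.
Share for 2: 72864/336820 = 0.21633.
n_2 = 50 × 0.21633 = 10.816... → 11.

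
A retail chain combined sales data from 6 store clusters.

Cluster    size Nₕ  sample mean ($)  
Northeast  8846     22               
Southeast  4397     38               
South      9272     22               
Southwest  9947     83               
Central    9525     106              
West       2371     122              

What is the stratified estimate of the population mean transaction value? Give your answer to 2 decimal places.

60.65

x̄_st = (Σ Nₕx̄ₕ) / (Σ Nₕ) = (8846·22 + 4397·38 + 9272·22 + 9947·83 + 9525·106 + 2371·122) / 44358
= 2690195 / 44358 = 60.6473... → 60.65.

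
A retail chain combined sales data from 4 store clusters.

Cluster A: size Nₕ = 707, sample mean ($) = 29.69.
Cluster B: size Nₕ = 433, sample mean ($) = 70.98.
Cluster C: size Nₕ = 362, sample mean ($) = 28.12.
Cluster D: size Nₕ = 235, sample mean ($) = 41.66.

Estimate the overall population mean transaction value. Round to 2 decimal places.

41.28

N = 707 + 433 + 362 + 235 = 1737.
Weight each subgroup mean by Nₕ/N and sum.
Σ Nₕx̄ₕ = 707·29.69 + 433·70.98 + 362·28.12 + 235·41.66 = 20990.83 + 30734.34 + 10179.44 + 9790.1 = 71694.71.
Divide by N: 71694.71 / 1737 = 41.2750... → 41.28.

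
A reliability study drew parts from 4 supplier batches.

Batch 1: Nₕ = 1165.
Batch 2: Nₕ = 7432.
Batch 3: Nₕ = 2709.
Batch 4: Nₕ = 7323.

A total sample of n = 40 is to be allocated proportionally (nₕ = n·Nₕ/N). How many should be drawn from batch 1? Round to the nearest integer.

3

Share of batch 1 = 1165/18629 = 0.06254.
Allocate 40 × 0.06254 = 2.501... → 3.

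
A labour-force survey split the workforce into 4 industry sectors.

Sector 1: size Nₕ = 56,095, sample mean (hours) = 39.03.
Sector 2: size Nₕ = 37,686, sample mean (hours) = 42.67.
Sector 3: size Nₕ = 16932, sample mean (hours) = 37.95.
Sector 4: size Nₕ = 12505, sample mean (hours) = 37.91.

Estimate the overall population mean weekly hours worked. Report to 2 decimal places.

39.88

x̄_st = (Σ Nₕx̄ₕ) / (Σ Nₕ) = (56095·39.03 + 37686·42.67 + 16932·37.95 + 12505·37.91) / 123218
= 4914083.42 / 123218 = 39.8812... → 39.88.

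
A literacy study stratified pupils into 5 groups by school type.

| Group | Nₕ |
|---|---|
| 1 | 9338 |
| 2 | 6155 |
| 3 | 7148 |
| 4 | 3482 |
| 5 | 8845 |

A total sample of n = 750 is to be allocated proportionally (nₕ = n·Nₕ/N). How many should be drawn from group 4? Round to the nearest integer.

75

N = 9338 + 6155 + 7148 + 3482 + 8845 = 34968.
n_4 = 750·3482/34968 = 74.683... → 75.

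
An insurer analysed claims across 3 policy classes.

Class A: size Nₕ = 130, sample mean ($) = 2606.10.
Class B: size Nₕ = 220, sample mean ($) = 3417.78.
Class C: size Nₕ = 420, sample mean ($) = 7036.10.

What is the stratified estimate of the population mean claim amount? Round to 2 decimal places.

N = 770; weights Wₕ = Nₕ/N = (0.1688, 0.2857, 0.5455).
x̄_st = Σ Wₕ·x̄ₕ = 0.1688·2606.10 + 0.2857·3417.78 + 0.5455·7036.10 ≈ 5254.3722...
→ 5254.37.

5254.37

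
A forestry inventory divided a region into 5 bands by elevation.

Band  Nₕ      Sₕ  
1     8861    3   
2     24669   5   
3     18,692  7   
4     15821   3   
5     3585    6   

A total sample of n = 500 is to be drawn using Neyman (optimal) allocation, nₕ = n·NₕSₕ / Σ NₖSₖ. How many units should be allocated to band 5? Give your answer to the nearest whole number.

1: NₕSₕ = 8861·3 = 26583
2: NₕSₕ = 24669·5 = 123345
3: NₕSₕ = 18692·7 = 130844
4: NₕSₕ = 15821·3 = 47463
5: NₕSₕ = 3585·6 = 21510
Σ NₕSₕ = 349745.
n_5 = 500·21510/349745 = 30.751... → 31.

31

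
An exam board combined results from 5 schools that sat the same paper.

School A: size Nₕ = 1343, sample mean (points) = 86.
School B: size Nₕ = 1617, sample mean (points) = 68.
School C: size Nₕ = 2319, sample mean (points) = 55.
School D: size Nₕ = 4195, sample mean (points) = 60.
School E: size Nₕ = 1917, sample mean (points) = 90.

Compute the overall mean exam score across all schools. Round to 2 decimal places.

68.23

N = 1343 + 1617 + 2319 + 4195 + 1917 = 11391.
The stratified mean weights each stratum mean by its population share Nₕ/N.
Σ Nₕx̄ₕ = 1343·86 + 1617·68 + 2319·55 + 4195·60 + 1917·90 = 115498 + 109956 + 127545 + 251700 + 172530 = 777229.
Divide by N: 777229 / 11391 = 68.2318... → 68.23.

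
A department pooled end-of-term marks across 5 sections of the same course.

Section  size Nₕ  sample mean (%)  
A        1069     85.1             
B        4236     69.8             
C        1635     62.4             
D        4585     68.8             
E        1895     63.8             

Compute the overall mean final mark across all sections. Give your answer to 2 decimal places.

x̄_st = (Σ Nₕx̄ₕ) / (Σ Nₕ) = (1069·85.1 + 4236·69.8 + 1635·62.4 + 4585·68.8 + 1895·63.8) / 13420
= 925017.7 / 13420 = 68.9283... → 68.93.

68.93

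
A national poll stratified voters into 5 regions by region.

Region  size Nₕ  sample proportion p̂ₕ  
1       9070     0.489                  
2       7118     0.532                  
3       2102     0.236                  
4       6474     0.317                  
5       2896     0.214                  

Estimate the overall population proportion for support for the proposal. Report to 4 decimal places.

0.4118

Wₕ = Nₕ/N with N = 27660: 0.3279, 0.2573, 0.0760, 0.2341, 0.1047.
p̂_st = 0.3279·0.489 + 0.2573·0.532 + 0.0760·0.236 + 0.2341·0.317 + 0.1047·0.214 ≈ 0.411789... → 0.4118.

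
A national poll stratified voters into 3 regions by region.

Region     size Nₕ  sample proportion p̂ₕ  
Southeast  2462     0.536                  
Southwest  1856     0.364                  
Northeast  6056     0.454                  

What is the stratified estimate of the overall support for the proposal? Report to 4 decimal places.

0.4574

N = 2462 + 1856 + 6056 = 10374.
Overall proportion = Σ (Nₕ/N)·p̂ₕ.
Σ Nₕp̂ₕ = 1319.632 + 675.584 + 2749.424 = 4744.64.
4744.64 / 10374 = 0.457359... → 0.4574.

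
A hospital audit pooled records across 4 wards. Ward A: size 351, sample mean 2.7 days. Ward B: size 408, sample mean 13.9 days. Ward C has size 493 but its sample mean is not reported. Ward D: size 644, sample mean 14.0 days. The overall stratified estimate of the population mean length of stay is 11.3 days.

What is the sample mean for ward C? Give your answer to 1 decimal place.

Σ Nₕx̄ₕ = N·μ, so 493·x̄_C = 1896·11.3 − (351·2.7 + 408·13.9 + 644·14.0).
= 21424.8 − 15634.9 = 5789.9.
x̄_C = 5789.9 / 493 = 11.744... → 11.7.

11.7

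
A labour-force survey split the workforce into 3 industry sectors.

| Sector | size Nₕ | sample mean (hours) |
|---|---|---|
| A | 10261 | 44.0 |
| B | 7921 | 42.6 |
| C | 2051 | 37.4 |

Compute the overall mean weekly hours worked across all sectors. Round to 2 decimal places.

42.78

x̄_st = (Σ Nₕx̄ₕ) / (Σ Nₕ) = (10261·44.0 + 7921·42.6 + 2051·37.4) / 20233
= 865626 / 20233 = 42.7829... → 42.78.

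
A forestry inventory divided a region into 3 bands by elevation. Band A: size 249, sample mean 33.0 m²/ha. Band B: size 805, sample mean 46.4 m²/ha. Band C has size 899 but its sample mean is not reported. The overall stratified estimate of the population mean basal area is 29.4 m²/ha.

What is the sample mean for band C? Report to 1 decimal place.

N = 249 + 805 + 899 = 1953.
Overall total = μ·N = 29.4·1953 = 57418.2.
Subtract the known strata: 249·33.0 + 805·46.4 = 45569.
Remaining total for band C: 57418.2 − 45569 = 11849.2.
Divide by its size: 11849.2 / 899 = 13.180... → 13.2.

13.2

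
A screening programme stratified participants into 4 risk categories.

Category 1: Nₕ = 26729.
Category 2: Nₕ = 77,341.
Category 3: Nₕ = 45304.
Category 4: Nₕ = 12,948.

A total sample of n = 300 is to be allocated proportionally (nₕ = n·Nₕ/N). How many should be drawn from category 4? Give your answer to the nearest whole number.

N = 26729 + 77341 + 45304 + 12948 = 162322.
n_4 = 300·12948/162322 = 23.930... → 24.

24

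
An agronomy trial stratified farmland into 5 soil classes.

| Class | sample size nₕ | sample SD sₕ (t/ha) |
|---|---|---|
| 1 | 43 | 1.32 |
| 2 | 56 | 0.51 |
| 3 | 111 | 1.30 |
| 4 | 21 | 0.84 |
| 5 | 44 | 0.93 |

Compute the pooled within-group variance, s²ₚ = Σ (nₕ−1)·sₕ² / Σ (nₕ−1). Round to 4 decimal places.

1.2026

Degrees of freedom: 42 + 55 + 110 + 20 + 43 = 270.
Σ(nₕ−1)sₕ² = 42·1.7424 + 55·0.2601 + 110·1.69 + 20·0.7056 + 43·0.8649 = 324.689.
s²ₚ = 324.689 / 270 = 1.202552... → 1.2026.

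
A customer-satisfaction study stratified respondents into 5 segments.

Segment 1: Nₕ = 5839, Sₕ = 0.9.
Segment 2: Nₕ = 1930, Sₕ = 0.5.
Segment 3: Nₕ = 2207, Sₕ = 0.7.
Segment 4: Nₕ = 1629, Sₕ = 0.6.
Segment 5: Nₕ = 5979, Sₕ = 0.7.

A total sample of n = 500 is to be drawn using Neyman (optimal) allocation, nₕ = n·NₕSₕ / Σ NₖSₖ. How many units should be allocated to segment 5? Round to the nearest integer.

162

Σ NₕSₕ = 5839·0.9 + 1930·0.5 + 2207·0.7 + 1629·0.6 + 5979·0.7 = 12927.7.
Share for 5: 4185.3/12927.7 = 0.32375.
n_5 = 500 × 0.32375 = 161.873... → 162.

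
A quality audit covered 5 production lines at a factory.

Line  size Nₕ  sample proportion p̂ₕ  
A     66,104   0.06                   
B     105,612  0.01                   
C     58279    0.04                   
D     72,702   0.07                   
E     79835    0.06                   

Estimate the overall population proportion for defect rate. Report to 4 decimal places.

Wₕ = Nₕ/N with N = 382532: 0.1728, 0.2761, 0.1524, 0.1901, 0.2087.
p̂_st = 0.1728·0.06 + 0.2761·0.01 + 0.1524·0.04 + 0.1901·0.07 + 0.2087·0.06 ≈ 0.045049... → 0.0450.

0.0450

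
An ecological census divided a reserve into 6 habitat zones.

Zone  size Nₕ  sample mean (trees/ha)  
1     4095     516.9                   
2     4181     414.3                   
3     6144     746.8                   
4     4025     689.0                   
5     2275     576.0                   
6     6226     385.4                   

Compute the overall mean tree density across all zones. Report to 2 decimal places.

N = 4095 + 4181 + 6144 + 4025 + 2275 + 6226 = 26946.
Overall mean = Σ (Nₕ/N)·x̄ₕ — weight by population share, not a simple average.
Σ Nₕx̄ₕ = 4095·516.9 + 4181·414.3 + 6144·746.8 + 4025·689.0 + 2275·576.0 + 6226·385.4 = 2116705.5 + 1732188.3 + 4588339.2 + 2773225 + 1310400 + 2399500.4 = 14920358.4.
Divide by N: 14920358.4 / 26946 = 553.7133... → 553.71.

553.71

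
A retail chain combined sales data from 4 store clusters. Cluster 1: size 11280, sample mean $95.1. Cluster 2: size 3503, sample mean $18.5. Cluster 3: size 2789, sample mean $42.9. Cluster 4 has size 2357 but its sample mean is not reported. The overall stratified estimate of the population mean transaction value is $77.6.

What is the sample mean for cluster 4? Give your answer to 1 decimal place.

122.7

N = 11280 + 3503 + 2789 + 2357 = 19929.
Overall total = μ·N = 77.6·19929 = 1546490.4.
Subtract the known strata: 11280·95.1 + 3503·18.5 + 2789·42.9 = 1257181.6.
Remaining total for cluster 4: 1546490.4 − 1257181.6 = 289308.8.
Divide by its size: 289308.8 / 2357 = 122.745... → 122.7.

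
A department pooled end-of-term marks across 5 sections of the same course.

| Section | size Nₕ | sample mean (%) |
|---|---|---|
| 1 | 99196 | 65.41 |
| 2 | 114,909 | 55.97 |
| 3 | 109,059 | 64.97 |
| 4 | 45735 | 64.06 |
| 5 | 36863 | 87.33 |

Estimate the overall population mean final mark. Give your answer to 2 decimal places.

N = 405762; weights Wₕ = Nₕ/N = (0.2445, 0.2832, 0.2688, 0.1127, 0.0908).
x̄_st = Σ Wₕ·x̄ₕ = 0.2445·65.41 + 0.2832·55.97 + 0.2688·64.97 + 0.1127·64.06 + 0.0908·87.33 ≈ 64.4576...
→ 64.46.

64.46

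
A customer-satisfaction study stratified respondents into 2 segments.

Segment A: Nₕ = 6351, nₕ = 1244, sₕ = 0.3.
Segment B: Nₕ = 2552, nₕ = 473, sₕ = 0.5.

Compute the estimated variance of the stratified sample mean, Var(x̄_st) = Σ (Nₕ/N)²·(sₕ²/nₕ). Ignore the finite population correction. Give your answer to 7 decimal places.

0.0000802

N = 8903; Wₕ = Nₕ/N.
segment A: (6351/8903)²·0.3²/1244 = 0.0000368157
segment B: (2552/8903)²·0.5²/473 = 0.0000434278
Sum = 0.0000802435 → 0.0000802.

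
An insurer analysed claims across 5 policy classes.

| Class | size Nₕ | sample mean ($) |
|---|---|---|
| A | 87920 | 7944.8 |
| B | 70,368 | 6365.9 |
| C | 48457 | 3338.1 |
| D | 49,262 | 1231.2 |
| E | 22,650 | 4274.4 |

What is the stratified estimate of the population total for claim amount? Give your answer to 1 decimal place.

1465683313.3

Estimate total by summing Nₕ·x̄ₕ over strata.
87920·7944.8 + 70368·6365.9 + 48457·3338.1 + 49262·1231.2 + 22650·4274.4 = 698506816 + 447955651.2 + 161754311.7 + 60651374.4 + 96815160 = 1465683313.3.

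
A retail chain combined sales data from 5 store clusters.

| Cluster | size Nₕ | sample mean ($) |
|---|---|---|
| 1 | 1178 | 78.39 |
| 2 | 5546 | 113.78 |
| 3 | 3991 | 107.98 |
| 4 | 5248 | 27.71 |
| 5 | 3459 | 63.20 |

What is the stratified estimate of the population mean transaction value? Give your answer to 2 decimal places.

x̄_st = (Σ Nₕx̄ₕ) / (Σ Nₕ) = (1178·78.39 + 5546·113.78 + 3991·107.98 + 5248·27.71 + 3459·63.20) / 19422
= 1518346.36 / 19422 = 78.1766... → 78.18.

78.18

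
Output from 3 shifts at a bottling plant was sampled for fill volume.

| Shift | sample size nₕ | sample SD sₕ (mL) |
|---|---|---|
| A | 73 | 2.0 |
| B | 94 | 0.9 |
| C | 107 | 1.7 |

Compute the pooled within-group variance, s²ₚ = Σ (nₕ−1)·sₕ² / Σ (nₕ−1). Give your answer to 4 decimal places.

2.4711

A: (73−1)·2.0² = 72·4 = 288
B: (94−1)·0.9² = 93·0.81 = 75.33
C: (107−1)·1.7² = 106·2.89 = 306.34
Numerator = 669.67; denominator = Σ(nₕ−1) = 271.
s²ₚ = 669.67/271 = 2.471107... → 2.4711.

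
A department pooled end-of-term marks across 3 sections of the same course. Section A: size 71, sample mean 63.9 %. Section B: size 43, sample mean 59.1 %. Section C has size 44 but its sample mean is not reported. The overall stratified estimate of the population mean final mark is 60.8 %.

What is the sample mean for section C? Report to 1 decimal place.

N = 71 + 43 + 44 = 158.
Overall total = μ·N = 60.8·158 = 9606.4.
Subtract the known strata: 71·63.9 + 43·59.1 = 7078.2.
Remaining total for section C: 9606.4 − 7078.2 = 2528.2.
Divide by its size: 2528.2 / 44 = 57.459... → 57.5.

57.5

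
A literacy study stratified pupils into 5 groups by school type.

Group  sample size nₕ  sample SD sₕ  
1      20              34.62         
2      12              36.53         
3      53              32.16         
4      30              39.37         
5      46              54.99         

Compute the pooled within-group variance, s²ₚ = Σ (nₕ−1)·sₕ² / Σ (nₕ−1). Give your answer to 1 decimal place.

1745.2

1: (20−1)·34.62² = 19·1198.5444 = 22772.3436
2: (12−1)·36.53² = 11·1334.4409 = 14678.8499
3: (53−1)·32.16² = 52·1034.2656 = 53781.8112
4: (30−1)·39.37² = 29·1549.9969 = 44949.9101
5: (46−1)·54.99² = 45·3023.9001 = 136075.5045
Numerator = 272258.4193; denominator = Σ(nₕ−1) = 156.
s²ₚ = 272258.4193/156 = 1745.246... → 1745.2.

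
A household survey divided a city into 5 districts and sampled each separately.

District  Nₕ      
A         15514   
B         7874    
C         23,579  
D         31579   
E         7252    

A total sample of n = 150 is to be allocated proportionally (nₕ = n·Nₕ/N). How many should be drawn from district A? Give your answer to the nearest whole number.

27

N = 15514 + 7874 + 23579 + 31579 + 7252 = 85798.
n_A = 150·15514/85798 = 27.123... → 27.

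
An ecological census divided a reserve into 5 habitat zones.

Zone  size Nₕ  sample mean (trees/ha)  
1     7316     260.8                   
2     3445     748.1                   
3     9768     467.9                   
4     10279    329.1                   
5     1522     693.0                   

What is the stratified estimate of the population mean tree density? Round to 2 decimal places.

417.36

N = 7316 + 3445 + 9768 + 10279 + 1522 = 32330.
Overall mean = Σ (Nₕ/N)·x̄ₕ — weight by population share, not a simple average.
Σ Nₕx̄ₕ = 7316·260.8 + 3445·748.1 + 9768·467.9 + 10279·329.1 + 1522·693.0 = 1908012.8 + 2577204.5 + 4570447.2 + 3382818.9 + 1054746 = 13493229.4.
Divide by N: 13493229.4 / 32330 = 417.3594... → 417.36.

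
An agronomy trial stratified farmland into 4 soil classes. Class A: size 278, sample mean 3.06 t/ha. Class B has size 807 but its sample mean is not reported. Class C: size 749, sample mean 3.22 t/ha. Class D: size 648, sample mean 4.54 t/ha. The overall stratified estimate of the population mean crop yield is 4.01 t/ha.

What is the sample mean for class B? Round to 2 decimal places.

Σ Nₕx̄ₕ = N·μ, so 807·x̄_B = 2482·4.01 − (278·3.06 + 749·3.22 + 648·4.54).
= 9952.82 − 6204.38 = 3748.44.
x̄_B = 3748.44 / 807 = 4.6449... → 4.64.

4.64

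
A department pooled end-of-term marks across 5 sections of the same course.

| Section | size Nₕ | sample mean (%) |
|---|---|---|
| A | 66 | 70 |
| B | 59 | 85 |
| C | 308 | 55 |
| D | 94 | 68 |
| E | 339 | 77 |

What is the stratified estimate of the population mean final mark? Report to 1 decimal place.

68.2

x̄_st = (Σ Nₕx̄ₕ) / (Σ Nₕ) = (66·70 + 59·85 + 308·55 + 94·68 + 339·77) / 866
= 59070 / 866 = 68.210... → 68.2.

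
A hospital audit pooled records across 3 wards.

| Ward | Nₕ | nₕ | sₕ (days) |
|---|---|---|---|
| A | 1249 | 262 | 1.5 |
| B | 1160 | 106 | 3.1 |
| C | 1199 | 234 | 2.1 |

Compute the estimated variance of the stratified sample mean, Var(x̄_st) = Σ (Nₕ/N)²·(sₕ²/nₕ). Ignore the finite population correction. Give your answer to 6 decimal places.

0.012482

N = 3608. Term for each stratum: Wₕ²sₕ²/nₕ.
Var(x̄_st) = 0.001029137 + 0.009371313 + 0.002081268 = 0.012481718 → 0.012482.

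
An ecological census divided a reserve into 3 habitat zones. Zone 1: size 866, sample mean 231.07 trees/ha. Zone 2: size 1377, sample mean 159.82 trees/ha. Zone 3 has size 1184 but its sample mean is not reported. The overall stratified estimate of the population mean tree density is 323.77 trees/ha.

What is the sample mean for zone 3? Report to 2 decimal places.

582.25

Σ Nₕx̄ₕ = N·μ, so 1184·x̄_3 = 3427·323.77 − (866·231.07 + 1377·159.82).
= 1109559.79 − 420178.76 = 689381.03.
x̄_3 = 689381.03 / 1184 = 582.2475... → 582.25.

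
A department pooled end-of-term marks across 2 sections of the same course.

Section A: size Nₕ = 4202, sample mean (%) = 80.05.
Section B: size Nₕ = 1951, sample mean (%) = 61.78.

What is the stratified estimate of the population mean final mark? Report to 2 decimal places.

74.26

N = 6153; weights Wₕ = Nₕ/N = (0.6829, 0.3171).
x̄_st = Σ Wₕ·x̄ₕ = 0.6829·80.05 + 0.3171·61.78 ≈ 74.2569...
→ 74.26.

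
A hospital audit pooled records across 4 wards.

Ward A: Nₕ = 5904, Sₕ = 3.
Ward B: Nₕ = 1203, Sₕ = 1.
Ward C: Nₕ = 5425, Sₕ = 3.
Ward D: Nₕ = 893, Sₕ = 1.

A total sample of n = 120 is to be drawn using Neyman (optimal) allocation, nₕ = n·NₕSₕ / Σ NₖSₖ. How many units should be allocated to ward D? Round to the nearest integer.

A: NₕSₕ = 5904·3 = 17712
B: NₕSₕ = 1203·1 = 1203
C: NₕSₕ = 5425·3 = 16275
D: NₕSₕ = 893·1 = 893
Σ NₕSₕ = 36083.
n_D = 120·893/36083 = 2.970... → 3.

3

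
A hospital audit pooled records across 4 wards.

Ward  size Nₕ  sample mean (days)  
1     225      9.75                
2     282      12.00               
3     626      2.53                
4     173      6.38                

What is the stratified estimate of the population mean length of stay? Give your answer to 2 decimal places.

6.33

N = 225 + 282 + 626 + 173 = 1306.
Overall mean = Σ (Nₕ/N)·x̄ₕ — weight by population share, not a simple average.
Σ Nₕx̄ₕ = 225·9.75 + 282·12.00 + 626·2.53 + 173·6.38 = 2193.75 + 3384 + 1583.78 + 1103.74 = 8265.27.
Divide by N: 8265.27 / 1306 = 6.3287... → 6.33.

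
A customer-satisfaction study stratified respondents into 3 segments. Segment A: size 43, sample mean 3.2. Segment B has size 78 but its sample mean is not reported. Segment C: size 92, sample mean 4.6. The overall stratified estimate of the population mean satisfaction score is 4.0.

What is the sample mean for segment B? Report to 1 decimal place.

Σ Nₕx̄ₕ = N·μ, so 78·x̄_B = 213·4.0 − (43·3.2 + 92·4.6).
= 852 − 560.8 = 291.2.
x̄_B = 291.2 / 78 = 3.733... → 3.7.

3.7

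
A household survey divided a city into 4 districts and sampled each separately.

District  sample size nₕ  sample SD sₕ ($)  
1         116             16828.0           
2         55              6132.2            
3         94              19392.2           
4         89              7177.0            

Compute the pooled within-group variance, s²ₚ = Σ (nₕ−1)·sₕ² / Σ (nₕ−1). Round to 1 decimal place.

211721864.6

1: (116−1)·16828.0² = 115·283181584 = 32565882160
2: (55−1)·6132.2² = 54·37603876.84 = 2030609349.36
3: (94−1)·19392.2² = 93·376057420.84 = 34973340138.12
4: (89−1)·7177.0² = 88·51509329 = 4532820952
Numerator = 74102652599.48; denominator = Σ(nₕ−1) = 350.
s²ₚ = 74102652599.48/350 = 211721864.570... → 211721864.6.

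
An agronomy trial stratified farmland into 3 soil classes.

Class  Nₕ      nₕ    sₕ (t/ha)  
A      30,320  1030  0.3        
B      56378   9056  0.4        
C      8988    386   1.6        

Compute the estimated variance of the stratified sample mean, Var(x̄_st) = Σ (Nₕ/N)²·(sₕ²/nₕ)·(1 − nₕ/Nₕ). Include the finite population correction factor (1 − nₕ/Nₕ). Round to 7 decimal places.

N = 95686; Wₕ = Nₕ/N.
class A: (30320/95686)²·0.3²/1030·(1 − 1030/30320) = 0.0000084753
class B: (56378/95686)²·0.4²/9056·(1 − 9056/56378) = 0.0000051482
class C: (8988/95686)²·1.6²/386·(1 − 386/8988) = 0.0000560039
Sum = 0.0000696275 → 0.0000696.

0.0000696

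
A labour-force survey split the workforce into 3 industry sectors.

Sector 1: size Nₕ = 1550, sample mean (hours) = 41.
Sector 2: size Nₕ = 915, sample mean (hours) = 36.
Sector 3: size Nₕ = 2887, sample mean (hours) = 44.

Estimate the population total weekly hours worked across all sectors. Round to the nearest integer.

223518

1: 1550·41 = 63550
2: 915·36 = 32940
3: 2887·44 = 127028
τ̂ = Σ Nₕx̄ₕ = 223518.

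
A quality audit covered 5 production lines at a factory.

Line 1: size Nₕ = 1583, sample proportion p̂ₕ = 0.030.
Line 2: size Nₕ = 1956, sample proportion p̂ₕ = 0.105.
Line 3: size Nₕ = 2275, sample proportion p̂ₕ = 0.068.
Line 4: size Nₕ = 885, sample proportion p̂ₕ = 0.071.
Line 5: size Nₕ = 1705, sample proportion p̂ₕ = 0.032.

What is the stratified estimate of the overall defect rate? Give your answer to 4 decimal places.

N = 1583 + 1956 + 2275 + 885 + 1705 = 8404.
Overall proportion = Σ (Nₕ/N)·p̂ₕ.
Σ Nₕp̂ₕ = 47.49 + 205.38 + 154.7 + 62.835 + 54.56 = 524.965.
524.965 / 8404 = 0.062466... → 0.0625.

0.0625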